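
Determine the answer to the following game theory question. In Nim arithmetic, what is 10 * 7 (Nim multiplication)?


Nim multiplication is bilinear over XOR: (u XOR v) * w = (u*w) XOR (v*w).
So we split each operand into its bit components and XOR the pairwise Nim products.
10 = 2 + 8 (as XOR of powers of 2).
7 = 1 + 2 + 4 (as XOR of powers of 2).
Using the standard Nim-product table on single bits:
  2*2 = 3,   2*4 = 8,   2*8 = 12,
  4*4 = 6,   4*8 = 11,  8*8 = 13,
and  1*x = x (identity), k*l = l*k (commutative).
Pairwise Nim products:
  2 * 1 = 2
  2 * 2 = 3
  2 * 4 = 8
  8 * 1 = 8
  8 * 2 = 12
  8 * 4 = 11
XOR them: 2 XOR 3 XOR 8 XOR 8 XOR 12 XOR 11 = 6.
Result: 10 * 7 = 6 (in Nim).

6


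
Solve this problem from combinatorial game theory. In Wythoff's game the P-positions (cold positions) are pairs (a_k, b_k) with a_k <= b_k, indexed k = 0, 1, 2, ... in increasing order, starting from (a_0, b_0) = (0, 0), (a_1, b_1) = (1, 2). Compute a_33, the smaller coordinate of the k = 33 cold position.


By Wythoff's theorem, a_k = floor(k * phi) and b_k = floor(k * phi^2) = a_k + k, where phi = (1 + sqrt(5))/2 is the golden ratio.
phi = (1 + sqrt(5))/2 = 1.618034
k = 33
k * phi = 33 * 1.618034 = 53.395122
a_33 = floor(k * phi) = 53

53


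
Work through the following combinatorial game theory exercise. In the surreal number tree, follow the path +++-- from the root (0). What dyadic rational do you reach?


Sign expansion: +++--
Rule: track bounds (lo, hi), initially (-inf, +inf). On '+', the current value becomes lo and we move to the simplest number in (value, hi): value + 1 if hi = +inf, otherwise the midpoint (value + hi)/2. On '-', the current value becomes hi and we move to value - 1 if lo = -inf, otherwise the midpoint (lo + value)/2.
Start at 0.
Step 1: sign = +, move right. Bounds: (0, +inf). Value = 1
Step 2: sign = +, move right. Bounds: (1, +inf). Value = 2
Step 3: sign = +, move right. Bounds: (2, +inf). Value = 3
Step 4: sign = -, move left. Bounds: (2, 3). Value = 5/2
Step 5: sign = -, move left. Bounds: (2, 5/2). Value = 9/4
The surreal number with sign expansion +++-- is 9/4.

9/4


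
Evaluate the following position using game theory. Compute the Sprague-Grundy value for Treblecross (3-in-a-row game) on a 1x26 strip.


Treblecross: place X on empty cells; 3-in-a-row wins.
Playing within two cells of an existing X lets the opponent win at once, so sensible play treats the cells i-2..i+2 around each X as dead. The player left with no safe cell loses, so this is a normal-play take-away game on strips of safe cells.
Placing X at cell i (0-indexed) of a strip of k safe cells leaves independent strips of sizes max(0, i-2) and max(0, k-i-3). Hence G(k) = mex{ G(max(0,i-2)) XOR G(max(0,k-i-3)) : 0 <= i < k }, with G(0) = 0.
G(1): splits (0,0):0^0=0 -> mex({0}) = 1
G(2): splits (0,0):0^0=0 -> mex({0}) = 1
G(3): splits (0,0):0^0=0 -> mex({0}) = 1
G(4): splits (0,1):0^1=1 (0,0):0^0=0 -> mex({0, 1}) = 2
G(5): splits (0,2):0^1=1 (0,1):0^1=1 (0,0):0^0=0 -> mex({0, 1}) = 2
G(6) = mex({1}) = 0
G(7) = mex({0, 1, 2}) = 3
G(8) = mex({0, 1, 2}) = 3
G(9) = mex({0, 2}) = 1
G(10) = mex({0, 2, 3}) = 1
G(11) = mex({0, 3}) = 1
G(12) = mex({1, 3}) = 0
G(13) = mex({0, 1, 2, 3}) = 4
G(14) = mex({0, 1, 2}) = 3
G(15) = mex({0, 1, 2}) = 3
G(16) = mex({0, 1, 2, 4}) = 3
G(17) = mex({0, 1, 3, 4}) = 2
G(18) = mex({0, 1, 3, 4}) = 2
G(19) = mex({0, 1, 3, 5}) = 2
G(20) = mex({0, 1, 2, 3, 5}) = 4
G(21) = mex({0, 1, 2, 3, 5}) = 4
G(22) = mex({1, 2, 6}) = 0
G(23) = mex({0, 1, 2, 3, 4, 6}) = 5
G(24) = mex({0, 1, 2, 3, 4}) = 5
G(25) = mex({0, 1, 3, 4, 7}) = 2
G(26) = mex({0, 1, 3, 4, 5, 7}) = 2
Therefore G(26) = 2.

2


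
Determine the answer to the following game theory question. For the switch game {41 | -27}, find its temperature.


The game is {41 | -27}, a switch {a | b} with numbers a > b.
Cooling {a | b} by t gives {a - t | b + t}, which stops being hot when a - t = b + t, i.e. at t = (a - b)/2. So the temperature of a switch is (a - b)/2.
Temperature = (Left option - Right option) / 2
= (41 - (-27)) / 2
= 68 / 2
= 34

34


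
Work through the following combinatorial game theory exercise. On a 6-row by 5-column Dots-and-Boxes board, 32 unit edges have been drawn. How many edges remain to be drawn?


Grid: 6 x 5 boxes, i.e. 7 rows and 6 columns of dots.
Horizontal edges: (rows + 1) * cols = 7 * 5 = 35
Vertical edges: rows * (cols + 1) = 6 * 6 = 36
Total edges: 35 + 36 = 71
Edges drawn: 32
Remaining: 71 - 32 = 39

39


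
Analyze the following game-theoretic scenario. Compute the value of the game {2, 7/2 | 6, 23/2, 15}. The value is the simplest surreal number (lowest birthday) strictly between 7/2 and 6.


Left options: {2, 7/2}, max = 7/2
Right options: {6, 23/2, 15}, min = 6
All options are numbers and max(Left) < min(Right), so by the simplicity theorem the value is the simplest (earliest-born) number strictly between 7/2 and 6.
Integers 4 through 5 all lie strictly between 7/2 and 6.
Among integers, the simplest (lowest birthday = smallest |n|; 0 is born on day 0, +-n on day n) is 4.
No non-integer in the interval can be simpler: if x is a non-integer in the interval, then floor(x) or ceil(x) also lies in the interval (the interval contains an integer), and both are proper prefixes of x's sign expansion, i.e. born earlier. So the game value is 4.
Game value = 4

4


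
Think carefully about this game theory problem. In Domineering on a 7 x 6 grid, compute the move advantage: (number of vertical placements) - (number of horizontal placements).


Board is 7 x 6 (rows x cols).
Left (vertical) placements: (rows-1) * cols = 6 * 6 = 36
Right (horizontal) placements: rows * (cols-1) = 7 * 5 = 35
Advantage = Left - Right = 36 - 35 = 1

1


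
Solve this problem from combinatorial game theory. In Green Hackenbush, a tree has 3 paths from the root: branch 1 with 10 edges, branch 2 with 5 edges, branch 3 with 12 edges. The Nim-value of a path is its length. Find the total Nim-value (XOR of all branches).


The tree has 3 branches from the ground vertex.
In Green Hackenbush, the Nim-value of a simple path of length k is k.
Branch 1: length 10, Nim-value = 10
Branch 2: length 5, Nim-value = 5
Branch 3: length 12, Nim-value = 12
Total Nim-value = XOR of all branch values:
0 XOR 10 = 10
10 XOR 5 = 15
15 XOR 12 = 3
Nim-value of the tree = 3

3


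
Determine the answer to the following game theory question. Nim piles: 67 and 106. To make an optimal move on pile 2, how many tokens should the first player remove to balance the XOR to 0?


Piles: 67 and 106
Current XOR: 67 XOR 106 = 41 (non-zero, so this is an N-position).
To make the XOR zero, we need to find a move that balances the piles.
For pile 2 (size 106): target = 106 XOR 41 = 67
We reduce pile 2 from 106 to 67.
Tokens removed: 106 - 67 = 39
Verification: 67 XOR 67 = 0

39


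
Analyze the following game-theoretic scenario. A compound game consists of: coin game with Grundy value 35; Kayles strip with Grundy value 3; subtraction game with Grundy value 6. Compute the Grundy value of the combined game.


By the Sprague-Grundy theorem, the Grundy value of a sum of games is the XOR of individual Grundy values.
coin game: Grundy value = 35. Running XOR: 0 XOR 35 = 35
Kayles strip: Grundy value = 3. Running XOR: 35 XOR 3 = 32
subtraction game: Grundy value = 6. Running XOR: 32 XOR 6 = 38
The combined Grundy value is 38.

38


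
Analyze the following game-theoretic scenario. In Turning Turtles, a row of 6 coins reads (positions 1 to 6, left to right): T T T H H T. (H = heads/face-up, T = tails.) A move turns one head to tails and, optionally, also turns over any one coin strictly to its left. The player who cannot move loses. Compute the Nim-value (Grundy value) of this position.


Coins: T T T H H T
Key fact: a single head at position k behaves exactly like a Nim heap of size k (turning it to T and optionally flipping a coin at j < k corresponds to moving the heap from k to j, or to 0), and heads combine as a disjunctive sum (two heads at the same place would cancel, matching j XOR j = 0). So the Nim-value is the XOR of the 1-indexed positions of the heads.
Face-up positions (1-indexed): [4, 5]
XOR 0 with 4: 0 XOR 4 = 4
XOR 4 with 5: 4 XOR 5 = 1
Nim-value = 1

1


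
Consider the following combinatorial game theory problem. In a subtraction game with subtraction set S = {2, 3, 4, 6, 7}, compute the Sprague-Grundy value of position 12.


The subtraction set is S = {2, 3, 4, 6, 7}.
G(k) = mex{ G(k - s) : s in S, s <= k }. We compute iteratively: G(0) = 0.
G(1) = mex({}) = 0
G(2) = mex({0}) = 1
G(3) = mex({0}) = 1
G(4) = mex({0, 1}) = 2
G(5) = mex({0, 1}) = 2
G(6) = mex({0, 1, 2}) = 3
G(7) = mex({0, 1, 2}) = 3
G(8) = mex({0, 1, 2, 3}) = 4
G(9) = mex({1, 2, 3}) = 0
G(10) = mex({1, 2, 3, 4}) = 0
G(11) = mex({0, 2, 3, 4}) = 1
G(12) = mex({0, 2, 3, 4}) = 1
Therefore G(12) = 1.

1


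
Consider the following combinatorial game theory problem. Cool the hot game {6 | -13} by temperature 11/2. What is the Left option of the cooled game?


Original game: {6 | -13} (a switch {a | b} with a > b).
Cooling by t (for t below the temperature (a - b)/2 = 19/2) taxes each move by t: {a | b} cooled by t is {a - t | b + t}.
Cooling amount: t = 11/2
Cooled Left option: 6 - 11/2 = 1/2
Cooled Right option: -13 + 11/2 = -15/2
Cooled game: {1/2 | -15/2}
Left option = 1/2

1/2


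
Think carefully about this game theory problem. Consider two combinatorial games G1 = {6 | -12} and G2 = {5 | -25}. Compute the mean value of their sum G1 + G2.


G1 = {6 | -12}, G2 = {5 | -25}
Each is a switch {a | b} with numbers a > b; its mean value is (a + b)/2, and mean value is additive over game sums: m(G1 + G2) = m(G1) + m(G2).
Mean of G1 = (6 + (-12))/2 = -6/2 = -3
Mean of G2 = (5 + (-25))/2 = -20/2 = -10
Mean of G1 + G2 = -3 + -10 = -13

-13


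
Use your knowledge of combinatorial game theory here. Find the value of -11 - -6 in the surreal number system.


x = -11, y = -6
x - y = -11 - -6 = -5

-5


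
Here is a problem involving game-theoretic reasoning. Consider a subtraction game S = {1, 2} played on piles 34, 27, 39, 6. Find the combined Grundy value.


Subtraction set: {1, 2}
For this subtraction set, G(n) = n mod 3 (period = max + 1 = 3).
Pile 1 (size 34): G(34) = 34 mod 3 = 1
Pile 2 (size 27): G(27) = 27 mod 3 = 0
Pile 3 (size 39): G(39) = 39 mod 3 = 0
Pile 4 (size 6): G(6) = 6 mod 3 = 0
Total Grundy value = XOR of all: 1 XOR 0 XOR 0 XOR 0 = 1

1


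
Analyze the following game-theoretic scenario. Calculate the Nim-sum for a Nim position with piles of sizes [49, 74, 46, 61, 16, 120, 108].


We need the XOR (exclusive or) of all pile sizes.
After XOR-ing pile 1 (size 49): 0 XOR 49 = 49
After XOR-ing pile 2 (size 74): 49 XOR 74 = 123
After XOR-ing pile 3 (size 46): 123 XOR 46 = 85
After XOR-ing pile 4 (size 61): 85 XOR 61 = 104
After XOR-ing pile 5 (size 16): 104 XOR 16 = 120
After XOR-ing pile 6 (size 120): 120 XOR 120 = 0
After XOR-ing pile 7 (size 108): 0 XOR 108 = 108
The Nim-value of this position is 108.

108


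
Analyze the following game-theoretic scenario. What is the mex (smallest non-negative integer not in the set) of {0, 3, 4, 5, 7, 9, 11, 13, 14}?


Set = {0, 3, 4, 5, 7, 9, 11, 13, 14}
0 is in the set.
1 is NOT in the set. This is the mex.
mex = 1

1


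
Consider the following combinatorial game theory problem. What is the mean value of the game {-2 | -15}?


Game = {-2 | -15}, a switch {a | b} with numbers a > b.
Its thermograph has left wall a - t and right wall b + t, which meet at t = (a - b)/2, where both equal (a + b)/2. So the mast (mean value) is at (a + b)/2.
Mean = (-2 + (-15))/2 = -17/2 = -17/2

-17/2


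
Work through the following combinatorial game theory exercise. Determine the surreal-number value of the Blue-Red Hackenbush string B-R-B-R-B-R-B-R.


Edges (from ground): B-R-B-R-B-R-B-R
By Berlekamp's sign-expansion rule, a Blue-Red Hackenbush stalk has the value of the surreal number whose sign sequence is the edge sequence with B -> + and R -> -.
Sign sequence: +-+-+-+-
Trace the sign expansion in the surreal number tree, starting from 0:
Edge 1: B (sign +) -> bounds (0, +inf), value = 1
Edge 2: R (sign -) -> bounds (0, 1), value = 1/2
Edge 3: B (sign +) -> bounds (1/2, 1), value = 3/4
Edge 4: R (sign -) -> bounds (1/2, 3/4), value = 5/8
Edge 5: B (sign +) -> bounds (5/8, 3/4), value = 11/16
Edge 6: R (sign -) -> bounds (5/8, 11/16), value = 21/32
Edge 7: B (sign +) -> bounds (21/32, 11/16), value = 43/64
Edge 8: R (sign -) -> bounds (21/32, 43/64), value = 85/128
Game value = 85/128

85/128


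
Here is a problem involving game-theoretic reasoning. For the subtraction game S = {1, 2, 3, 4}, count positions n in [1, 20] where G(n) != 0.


Subtraction set S = {1, 2, 3, 4}, so G(n) = n mod 5.
G(n) = 0 when n is a multiple of 5.
Multiples of 5 in [1, 20]: 4
N-positions (nonzero Grundy) = 20 - 4 = 16

16


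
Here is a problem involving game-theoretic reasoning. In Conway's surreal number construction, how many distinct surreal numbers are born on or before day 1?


Day 0: {|} = 0 is born. Count = 1.
Day n: the number of surreal numbers born by day n is 2^(n+1) - 1.
By day 0: 2^1 - 1 = 1
By day 1: 2^2 - 1 = 3
By day 1: 3 surreal numbers.

3


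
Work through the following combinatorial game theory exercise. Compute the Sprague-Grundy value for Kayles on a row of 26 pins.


Kayles: a move removes 1 or 2 adjacent pins from a contiguous row.
Removing pins from a row of k leaves two independent rows (a, b) with a + b = k - 1 (one pin) or a + b = k - 2 (two pins); an end removal gives a = 0.
By Sprague-Grundy, G(k) = mex{ G(a) XOR G(b) } over all these splits. G(0) = 0.
G(1): splits (0,0):0^0=0 -> mex({0}) = 1
G(2): splits (0,1):0^1=1 (0,0):0^0=0 -> mex({0, 1}) = 2
G(3): splits (0,2):0^2=2 (1,1):1^1=0 (0,1):0^1=1 -> mex({0, 1, 2}) = 3
G(4): splits (0,3):0^3=3 (1,2):1^2=3 (0,2):0^2=2 (1,1):1^1=0 -> mex({0, 2, 3}) = 1
G(5): splits (0,4):0^1=1 (1,3):1^3=2 (2,2):2^2=0 (0,3):0^3=3 (1,2):1^2=3 -> mex({0, 1, 2, 3}) = 4
G(6) = mex({0, 1, 2, 4}) = 3
G(7) = mex({0, 1, 3, 4, 5}) = 2
G(8) = mex({0, 2, 3, 5, 6}) = 1
G(9) = mex({0, 1, 2, 3, 6, 7}) = 4
G(10) = mex({0, 1, 3, 4, 5, 7}) = 2
G(11) = mex({0, 1, 2, 3, 4, 5}) = 6
G(12) = mex({0, 1, 2, 3, 5, 6, 7}) = 4
G(13) = mex({0, 2, 3, 4, 6, 7}) = 1
G(14) = mex({0, 1, 4, 5, 6, 7}) = 2
G(15) = mex({0, 1, 2, 3, 4, 5, 6}) = 7
G(16) = mex({0, 2, 3, 5, 6, 7}) = 1
G(17) = mex({0, 1, 2, 3, 5, 6, 7}) = 4
G(18) = mex({0, 1, 2, 4, 5, 6}) = 3
G(19) = mex({0, 1, 3, 4, 5, 7}) = 2
G(20) = mex({0, 2, 3, 4, 5, 6, 7}) = 1
G(21) = mex({0, 1, 2, 3, 5, 6, 7}) = 4
G(22) = mex({0, 1, 2, 3, 4, 5, 7}) = 6
G(23) = mex({0, 1, 2, 3, 4, 5, 6}) = 7
G(24) = mex({0, 1, 2, 3, 5, 6, 7}) = 4
G(25) = mex({0, 2, 3, 4, 6, 7}) = 1
G(26) = mex({0, 1, 3, 4, 5, 6, 7}) = 2
Therefore G(26) = 2.

2


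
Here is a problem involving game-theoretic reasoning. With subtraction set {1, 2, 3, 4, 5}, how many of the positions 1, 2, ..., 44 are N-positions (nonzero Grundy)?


Subtraction set S = {1, 2, 3, 4, 5}, so G(n) = n mod 6.
G(n) = 0 when n is a multiple of 6.
Multiples of 6 in [1, 44]: 7
N-positions (nonzero Grundy) = 44 - 7 = 37

37


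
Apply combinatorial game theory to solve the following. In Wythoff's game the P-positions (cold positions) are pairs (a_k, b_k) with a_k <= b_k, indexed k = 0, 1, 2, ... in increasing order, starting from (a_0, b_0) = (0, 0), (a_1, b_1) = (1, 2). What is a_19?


By Wythoff's theorem, a_k = floor(k * phi) and b_k = floor(k * phi^2) = a_k + k, where phi = (1 + sqrt(5))/2 is the golden ratio.
phi = (1 + sqrt(5))/2 = 1.618034
k = 19
k * phi = 19 * 1.618034 = 30.742646
a_19 = floor(k * phi) = 30

30


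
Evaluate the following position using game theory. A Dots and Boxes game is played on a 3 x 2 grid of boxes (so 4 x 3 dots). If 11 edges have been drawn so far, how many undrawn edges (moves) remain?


Grid: 3 x 2 boxes, i.e. 4 rows and 3 columns of dots.
Horizontal edges: (rows + 1) * cols = 4 * 2 = 8
Vertical edges: rows * (cols + 1) = 3 * 3 = 9
Total edges: 8 + 9 = 17
Edges drawn: 11
Remaining: 17 - 11 = 6

6


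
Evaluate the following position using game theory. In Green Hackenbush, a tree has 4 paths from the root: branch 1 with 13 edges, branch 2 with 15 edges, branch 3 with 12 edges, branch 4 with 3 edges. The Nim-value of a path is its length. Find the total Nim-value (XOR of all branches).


The tree has 4 branches from the ground vertex.
In Green Hackenbush, the Nim-value of a simple path of length k is k.
Branch 1: length 13, Nim-value = 13
Branch 2: length 15, Nim-value = 15
Branch 3: length 12, Nim-value = 12
Branch 4: length 3, Nim-value = 3
Total Nim-value = XOR of all branch values:
0 XOR 13 = 13
13 XOR 15 = 2
2 XOR 12 = 14
14 XOR 3 = 13
Nim-value of the tree = 13

13


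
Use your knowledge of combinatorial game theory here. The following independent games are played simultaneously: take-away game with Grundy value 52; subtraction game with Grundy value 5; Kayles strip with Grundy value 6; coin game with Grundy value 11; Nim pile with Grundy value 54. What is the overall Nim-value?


By the Sprague-Grundy theorem, the Grundy value of a sum of games is the XOR of individual Grundy values.
take-away game: Grundy value = 52. Running XOR: 0 XOR 52 = 52
subtraction game: Grundy value = 5. Running XOR: 52 XOR 5 = 49
Kayles strip: Grundy value = 6. Running XOR: 49 XOR 6 = 55
coin game: Grundy value = 11. Running XOR: 55 XOR 11 = 60
Nim pile: Grundy value = 54. Running XOR: 60 XOR 54 = 10
The combined Grundy value is 10.

10


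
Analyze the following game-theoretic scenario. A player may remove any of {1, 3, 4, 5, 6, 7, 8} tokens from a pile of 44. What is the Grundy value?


The subtraction set is S = {1, 3, 4, 5, 6, 7, 8}.
G(k) = mex{ G(k - s) : s in S, s <= k }. We compute iteratively: G(0) = 0.
G(1) = mex({0}) = 1
G(2) = mex({1}) = 0
G(3) = mex({0}) = 1
G(4) = mex({0, 1}) = 2
G(5) = mex({0, 1, 2}) = 3
G(6) = mex({0, 1, 3}) = 2
G(7) = mex({0, 1, 2}) = 3
G(8) = mex({0, 1, 2, 3}) = 4
G(9) = mex({0, 1, 2, 3, 4}) = 5
G(10) = mex({0, 1, 2, 3, 5}) = 4
G(11) = mex({1, 2, 3, 4}) = 0
G(12) = mex({0, 2, 3, 4, 5}) = 1
G(13) = mex({1, 2, 3, 4, 5}) = 0
G(14) = mex({0, 2, 3, 4, 5}) = 1
G(15) = mex({0, 1, 3, 4, 5}) = 2
G(16) = mex({0, 1, 2, 4, 5}) = 3
G(17) = mex({0, 1, 3, 4, 5}) = 2
G(18) = mex({0, 1, 2, 4}) = 3
Observe that G(11)..G(18) = 0, 1, 0, 1, 2, 3, 2, 3 repeats G(0)..G(7) = 0, 1, 0, 1, 2, 3, 2, 3.
For k >= max(S) = 8, G(k) is determined by the previous 8 values G(k-8)..G(k-1); a window of 8 consecutive values has recurred shifted by 11, so by induction G(k + 11) = G(k) for all k >= 0: the sequence is periodic from the start with period 11.
One period: G(0..10) = 0, 1, 0, 1, 2, 3, 2, 3, 4, 5, 4.
44 mod 11 = 0, so G(44) = G(0) = 0.

0


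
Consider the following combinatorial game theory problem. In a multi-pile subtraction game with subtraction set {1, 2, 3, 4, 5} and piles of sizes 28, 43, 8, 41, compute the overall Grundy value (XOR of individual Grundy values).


Subtraction set: {1, 2, 3, 4, 5}
For this subtraction set, G(n) = n mod 6 (period = max + 1 = 6).
Pile 1 (size 28): G(28) = 28 mod 6 = 4
Pile 2 (size 43): G(43) = 43 mod 6 = 1
Pile 3 (size 8): G(8) = 8 mod 6 = 2
Pile 4 (size 41): G(41) = 41 mod 6 = 5
Total Grundy value = XOR of all: 4 XOR 1 XOR 2 XOR 5 = 2

2


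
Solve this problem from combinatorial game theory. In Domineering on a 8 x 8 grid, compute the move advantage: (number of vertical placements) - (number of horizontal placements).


Board is 8 x 8 (rows x cols).
Left (vertical) placements: (rows-1) * cols = 7 * 8 = 56
Right (horizontal) placements: rows * (cols-1) = 8 * 7 = 56
Advantage = Left - Right = 56 - 56 = 0

0


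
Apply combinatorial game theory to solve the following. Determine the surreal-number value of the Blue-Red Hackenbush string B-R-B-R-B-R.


Edges (from ground): B-R-B-R-B-R
By Berlekamp's sign-expansion rule, a Blue-Red Hackenbush stalk has the value of the surreal number whose sign sequence is the edge sequence with B -> + and R -> -.
Sign sequence: +-+-+-
Trace the sign expansion in the surreal number tree, starting from 0:
Edge 1: B (sign +) -> bounds (0, +inf), value = 1
Edge 2: R (sign -) -> bounds (0, 1), value = 1/2
Edge 3: B (sign +) -> bounds (1/2, 1), value = 3/4
Edge 4: R (sign -) -> bounds (1/2, 3/4), value = 5/8
Edge 5: B (sign +) -> bounds (5/8, 3/4), value = 11/16
Edge 6: R (sign -) -> bounds (5/8, 11/16), value = 21/32
Game value = 21/32

21/32


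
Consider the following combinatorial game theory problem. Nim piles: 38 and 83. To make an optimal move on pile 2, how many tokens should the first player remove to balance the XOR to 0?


Piles: 38 and 83
Current XOR: 38 XOR 83 = 117 (non-zero, so this is an N-position).
To make the XOR zero, we need to find a move that balances the piles.
For pile 2 (size 83): target = 83 XOR 117 = 38
We reduce pile 2 from 83 to 38.
Tokens removed: 83 - 38 = 45
Verification: 38 XOR 38 = 0

45


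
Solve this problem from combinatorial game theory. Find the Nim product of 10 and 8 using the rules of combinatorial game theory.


Nim multiplication is bilinear over XOR: (u XOR v) * w = (u*w) XOR (v*w).
So we split each operand into its bit components and XOR the pairwise Nim products.
10 = 2 + 8 (as XOR of powers of 2).
8 = 8 (as XOR of powers of 2).
Using the standard Nim-product table on single bits:
  2*2 = 3,   2*4 = 8,   2*8 = 12,
  4*4 = 6,   4*8 = 11,  8*8 = 13,
and  1*x = x (identity), k*l = l*k (commutative).
Pairwise Nim products:
  2 * 8 = 12
  8 * 8 = 13
XOR them: 12 XOR 13 = 1.
Result: 10 * 8 = 1 (in Nim).

1


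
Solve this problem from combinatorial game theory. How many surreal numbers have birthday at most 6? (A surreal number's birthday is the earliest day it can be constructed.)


Day 0: {|} = 0 is born. Count = 1.
Day n: the number of surreal numbers born by day n is 2^(n+1) - 1.
By day 0: 2^1 - 1 = 1
By day 1: 2^2 - 1 = 3
By day 2: 2^3 - 1 = 7
By day 3: 2^4 - 1 = 15
By day 4: 2^5 - 1 = 31
By day 5: 2^6 - 1 = 63
By day 6: 2^7 - 1 = 127
By day 6: 127 surreal numbers.

127


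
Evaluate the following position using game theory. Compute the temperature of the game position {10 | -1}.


The game is {10 | -1}, a switch {a | b} with numbers a > b.
Cooling {a | b} by t gives {a - t | b + t}, which stops being hot when a - t = b + t, i.e. at t = (a - b)/2. So the temperature of a switch is (a - b)/2.
Temperature = (Left option - Right option) / 2
= (10 - (-1)) / 2
= 11 / 2
= 11/2

11/2


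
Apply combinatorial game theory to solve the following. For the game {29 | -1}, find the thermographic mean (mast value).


Game = {29 | -1}, a switch {a | b} with numbers a > b.
Its thermograph has left wall a - t and right wall b + t, which meet at t = (a - b)/2, where both equal (a + b)/2. So the mast (mean value) is at (a + b)/2.
Mean = (29 + (-1))/2 = 28/2 = 14

14


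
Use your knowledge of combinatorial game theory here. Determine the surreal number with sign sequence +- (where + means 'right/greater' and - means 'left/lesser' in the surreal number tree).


Sign expansion: +-
Rule: track bounds (lo, hi), initially (-inf, +inf). On '+', the current value becomes lo and we move to the simplest number in (value, hi): value + 1 if hi = +inf, otherwise the midpoint (value + hi)/2. On '-', the current value becomes hi and we move to value - 1 if lo = -inf, otherwise the midpoint (lo + value)/2.
Start at 0.
Step 1: sign = +, move right. Bounds: (0, +inf). Value = 1
Step 2: sign = -, move left. Bounds: (0, 1). Value = 1/2
The surreal number with sign expansion +- is 1/2.

1/2


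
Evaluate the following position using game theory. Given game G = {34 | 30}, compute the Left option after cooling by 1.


Original game: {34 | 30} (a switch {a | b} with a > b).
Cooling by t (for t below the temperature (a - b)/2 = 2) taxes each move by t: {a | b} cooled by t is {a - t | b + t}.
Cooling amount: t = 1
Cooled Left option: 34 - 1 = 33
Cooled Right option: 30 + 1 = 31
Cooled game: {33 | 31}
Left option = 33

33


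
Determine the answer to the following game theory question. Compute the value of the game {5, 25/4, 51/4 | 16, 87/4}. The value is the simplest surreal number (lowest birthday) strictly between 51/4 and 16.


Left options: {5, 25/4, 51/4}, max = 51/4
Right options: {16, 87/4}, min = 16
All options are numbers and max(Left) < min(Right), so by the simplicity theorem the value is the simplest (earliest-born) number strictly between 51/4 and 16.
Integers 13 through 15 all lie strictly between 51/4 and 16.
Among integers, the simplest (lowest birthday = smallest |n|; 0 is born on day 0, +-n on day n) is 13.
No non-integer in the interval can be simpler: if x is a non-integer in the interval, then floor(x) or ceil(x) also lies in the interval (the interval contains an integer), and both are proper prefixes of x's sign expansion, i.e. born earlier. So the game value is 13.
Game value = 13

13


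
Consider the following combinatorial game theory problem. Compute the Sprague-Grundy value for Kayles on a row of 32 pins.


Kayles: a move removes 1 or 2 adjacent pins from a contiguous row.
Removing pins from a row of k leaves two independent rows (a, b) with a + b = k - 1 (one pin) or a + b = k - 2 (two pins); an end removal gives a = 0.
By Sprague-Grundy, G(k) = mex{ G(a) XOR G(b) } over all these splits. G(0) = 0.
G(1): splits (0,0):0^0=0 -> mex({0}) = 1
G(2): splits (0,1):0^1=1 (0,0):0^0=0 -> mex({0, 1}) = 2
G(3): splits (0,2):0^2=2 (1,1):1^1=0 (0,1):0^1=1 -> mex({0, 1, 2}) = 3
G(4): splits (0,3):0^3=3 (1,2):1^2=3 (0,2):0^2=2 (1,1):1^1=0 -> mex({0, 2, 3}) = 1
G(5): splits (0,4):0^1=1 (1,3):1^3=2 (2,2):2^2=0 (0,3):0^3=3 (1,2):1^2=3 -> mex({0, 1, 2, 3}) = 4
G(6) = mex({0, 1, 2, 4}) = 3
G(7) = mex({0, 1, 3, 4, 5}) = 2
G(8) = mex({0, 2, 3, 5, 6}) = 1
G(9) = mex({0, 1, 2, 3, 6, 7}) = 4
G(10) = mex({0, 1, 3, 4, 5, 7}) = 2
G(11) = mex({0, 1, 2, 3, 4, 5}) = 6
G(12) = mex({0, 1, 2, 3, 5, 6, 7}) = 4
G(13) = mex({0, 2, 3, 4, 6, 7}) = 1
G(14) = mex({0, 1, 4, 5, 6, 7}) = 2
G(15) = mex({0, 1, 2, 3, 4, 5, 6}) = 7
G(16) = mex({0, 2, 3, 5, 6, 7}) = 1
G(17) = mex({0, 1, 2, 3, 5, 6, 7}) = 4
G(18) = mex({0, 1, 2, 4, 5, 6}) = 3
G(19) = mex({0, 1, 3, 4, 5, 7}) = 2
G(20) = mex({0, 2, 3, 4, 5, 6, 7}) = 1
G(21) = mex({0, 1, 2, 3, 5, 6, 7}) = 4
G(22) = mex({0, 1, 2, 3, 4, 5, 7}) = 6
G(23) = mex({0, 1, 2, 3, 4, 5, 6}) = 7
G(24) = mex({0, 1, 2, 3, 5, 6, 7}) = 4
G(25) = mex({0, 2, 3, 4, 6, 7}) = 1
G(26) = mex({0, 1, 3, 4, 5, 6, 7}) = 2
G(27) = mex({0, 1, 2, 3, 4, 5, 6, 7}) = 8
G(28) = mex({0, 1, 2, 3, 4, 6, 7, 8}) = 5
G(29) = mex({0, 1, 2, 3, 5, 6, 7, 8, 9}) = 4
G(30) = mex({0, 1, 2, 3, 4, 5, 6, 9, 10}) = 7
G(31) = mex({0, 1, 3, 4, 5, 7, 10, 11}) = 2
G(32) = mex({0, 2, 3, 4, 5, 6, 7, 9, 11}) = 1
Therefore G(32) = 1.

1


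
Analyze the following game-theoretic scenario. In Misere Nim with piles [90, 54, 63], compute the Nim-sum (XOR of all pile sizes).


We need the XOR (exclusive or) of all pile sizes.
After XOR-ing pile 1 (size 90): 0 XOR 90 = 90
After XOR-ing pile 2 (size 54): 90 XOR 54 = 108
After XOR-ing pile 3 (size 63): 108 XOR 63 = 83
The Nim-value of this position is 83.

83


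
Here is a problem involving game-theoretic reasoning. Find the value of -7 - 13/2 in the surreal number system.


x = -7, y = 13/2
Converting to common denominator: 2
x = -14/2, y = 13/2
x - y = -7 - 13/2 = -27/2

-27/2


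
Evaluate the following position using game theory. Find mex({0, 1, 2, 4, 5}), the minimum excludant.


Set = {0, 1, 2, 4, 5}
0 is in the set.
1 is in the set.
2 is in the set.
3 is NOT in the set. This is the mex.
mex = 3

3


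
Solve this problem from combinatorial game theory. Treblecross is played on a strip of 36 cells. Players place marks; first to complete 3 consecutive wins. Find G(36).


Treblecross: place X on empty cells; 3-in-a-row wins.
Playing within two cells of an existing X lets the opponent win at once, so sensible play treats the cells i-2..i+2 around each X as dead. The player left with no safe cell loses, so this is a normal-play take-away game on strips of safe cells.
Placing X at cell i (0-indexed) of a strip of k safe cells leaves independent strips of sizes max(0, i-2) and max(0, k-i-3). Hence G(k) = mex{ G(max(0,i-2)) XOR G(max(0,k-i-3)) : 0 <= i < k }, with G(0) = 0.
G(1): splits (0,0):0^0=0 -> mex({0}) = 1
G(2): splits (0,0):0^0=0 -> mex({0}) = 1
G(3): splits (0,0):0^0=0 -> mex({0}) = 1
G(4): splits (0,1):0^1=1 (0,0):0^0=0 -> mex({0, 1}) = 2
G(5): splits (0,2):0^1=1 (0,1):0^1=1 (0,0):0^0=0 -> mex({0, 1}) = 2
G(6) = mex({1}) = 0
G(7) = mex({0, 1, 2}) = 3
G(8) = mex({0, 1, 2}) = 3
G(9) = mex({0, 2}) = 1
G(10) = mex({0, 2, 3}) = 1
G(11) = mex({0, 3}) = 1
G(12) = mex({1, 3}) = 0
G(13) = mex({0, 1, 2, 3}) = 4
G(14) = mex({0, 1, 2}) = 3
G(15) = mex({0, 1, 2}) = 3
G(16) = mex({0, 1, 2, 4}) = 3
G(17) = mex({0, 1, 3, 4}) = 2
G(18) = mex({0, 1, 3, 4}) = 2
G(19) = mex({0, 1, 3, 5}) = 2
G(20) = mex({0, 1, 2, 3, 5}) = 4
G(21) = mex({0, 1, 2, 3, 5}) = 4
G(22) = mex({1, 2, 6}) = 0
G(23) = mex({0, 1, 2, 3, 4, 6}) = 5
G(24) = mex({0, 1, 2, 3, 4}) = 5
G(25) = mex({0, 1, 3, 4, 7}) = 2
G(26) = mex({0, 1, 3, 4, 5, 7}) = 2
G(27) = mex({0, 1, 3, 5}) = 2
G(28) = mex({0, 1, 2, 5}) = 3
G(29) = mex({0, 1, 2, 4, 5, 6}) = 3
G(30) = mex({1, 2, 4, 6}) = 0
G(31) = mex({0, 1, 2, 3, 4, 6}) = 5
G(32) = mex({1, 2, 3, 4, 7}) = 0
G(33) = mex({0, 3, 7}) = 1
G(34) = mex({0, 2, 3, 5, 7}) = 1
G(35) = mex({0, 2, 3, 5, 6}) = 1
G(36) = mex({0, 1, 2, 5, 6}) = 3
Therefore G(36) = 3.

3


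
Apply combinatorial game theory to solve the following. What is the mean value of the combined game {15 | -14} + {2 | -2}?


G1 = {15 | -14}, G2 = {2 | -2}
Each is a switch {a | b} with numbers a > b; its mean value is (a + b)/2, and mean value is additive over game sums: m(G1 + G2) = m(G1) + m(G2).
Mean of G1 = (15 + (-14))/2 = 1/2 = 1/2
Mean of G2 = (2 + (-2))/2 = 0/2 = 0
Mean of G1 + G2 = 1/2 + 0 = 1/2

1/2


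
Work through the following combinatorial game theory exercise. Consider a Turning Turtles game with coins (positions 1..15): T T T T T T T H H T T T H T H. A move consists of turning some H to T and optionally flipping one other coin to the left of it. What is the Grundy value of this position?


Coins: T T T T T T T H H T T T H T H
Key fact: a single head at position k behaves exactly like a Nim heap of size k (turning it to T and optionally flipping a coin at j < k corresponds to moving the heap from k to j, or to 0), and heads combine as a disjunctive sum (two heads at the same place would cancel, matching j XOR j = 0). So the Nim-value is the XOR of the 1-indexed positions of the heads.
Face-up positions (1-indexed): [8, 9, 13, 15]
XOR 0 with 8: 0 XOR 8 = 8
XOR 8 with 9: 8 XOR 9 = 1
XOR 1 with 13: 1 XOR 13 = 12
XOR 12 with 15: 12 XOR 15 = 3
Nim-value = 3

3


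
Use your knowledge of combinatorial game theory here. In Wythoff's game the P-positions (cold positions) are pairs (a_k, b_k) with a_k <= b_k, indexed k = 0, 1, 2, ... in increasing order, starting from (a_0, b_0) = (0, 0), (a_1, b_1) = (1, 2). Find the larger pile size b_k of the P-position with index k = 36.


By Wythoff's theorem, a_k = floor(k * phi) and b_k = floor(k * phi^2) = a_k + k, where phi = (1 + sqrt(5))/2 is the golden ratio.
phi = (1 + sqrt(5))/2 = 1.618034
phi^2 = phi + 1 = 2.618034
k = 36
k * phi^2 = 36 * 2.618034 = 94.249224
b_36 = floor(k * phi^2) = 94 (check: a_36 + k = 58 + 36 = 94)

94


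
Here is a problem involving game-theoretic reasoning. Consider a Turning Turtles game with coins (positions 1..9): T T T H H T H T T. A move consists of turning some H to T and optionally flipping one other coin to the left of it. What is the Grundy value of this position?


Coins: T T T H H T H T T
Key fact: a single head at position k behaves exactly like a Nim heap of size k (turning it to T and optionally flipping a coin at j < k corresponds to moving the heap from k to j, or to 0), and heads combine as a disjunctive sum (two heads at the same place would cancel, matching j XOR j = 0). So the Nim-value is the XOR of the 1-indexed positions of the heads.
Face-up positions (1-indexed): [4, 5, 7]
XOR 0 with 4: 0 XOR 4 = 4
XOR 4 with 5: 4 XOR 5 = 1
XOR 1 with 7: 1 XOR 7 = 6
Nim-value = 6

6


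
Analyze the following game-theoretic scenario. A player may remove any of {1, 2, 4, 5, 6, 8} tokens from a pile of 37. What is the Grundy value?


The subtraction set is S = {1, 2, 4, 5, 6, 8}.
G(k) = mex{ G(k - s) : s in S, s <= k }. We compute iteratively: G(0) = 0.
G(1) = mex({0}) = 1
G(2) = mex({0, 1}) = 2
G(3) = mex({1, 2}) = 0
G(4) = mex({0, 2}) = 1
G(5) = mex({0, 1}) = 2
G(6) = mex({0, 1, 2}) = 3
G(7) = mex({0, 1, 2, 3}) = 4
G(8) = mex({0, 1, 2, 3, 4}) = 5
G(9) = mex({0, 1, 2, 4, 5}) = 3
G(10) = mex({1, 2, 3, 5}) = 0
G(11) = mex({0, 2, 3, 4}) = 1
G(12) = mex({0, 1, 3, 4, 5}) = 2
G(13) = mex({1, 2, 3, 4, 5}) = 0
G(14) = mex({0, 2, 3, 5}) = 1
G(15) = mex({0, 1, 3, 4}) = 2
G(16) = mex({0, 1, 2, 5}) = 3
G(17) = mex({0, 1, 2, 3}) = 4
Observe that G(10)..G(17) = 0, 1, 2, 0, 1, 2, 3, 4 repeats G(0)..G(7) = 0, 1, 2, 0, 1, 2, 3, 4.
For k >= max(S) = 8, G(k) is determined by the previous 8 values G(k-8)..G(k-1); a window of 8 consecutive values has recurred shifted by 10, so by induction G(k + 10) = G(k) for all k >= 0: the sequence is periodic from the start with period 10.
One period: G(0..9) = 0, 1, 2, 0, 1, 2, 3, 4, 5, 3.
37 mod 10 = 7, so G(37) = G(7) = 4.

4


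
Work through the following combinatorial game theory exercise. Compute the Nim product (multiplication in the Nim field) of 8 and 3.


Nim multiplication is bilinear over XOR: (u XOR v) * w = (u*w) XOR (v*w).
So we split each operand into its bit components and XOR the pairwise Nim products.
8 = 8 (as XOR of powers of 2).
3 = 1 + 2 (as XOR of powers of 2).
Using the standard Nim-product table on single bits:
  2*2 = 3,   2*4 = 8,   2*8 = 12,
  4*4 = 6,   4*8 = 11,  8*8 = 13,
and  1*x = x (identity), k*l = l*k (commutative).
Pairwise Nim products:
  8 * 1 = 8
  8 * 2 = 12
XOR them: 8 XOR 12 = 4.
Result: 8 * 3 = 4 (in Nim).

4


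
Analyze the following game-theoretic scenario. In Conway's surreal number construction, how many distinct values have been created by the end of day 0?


Day 0: {|} = 0 is born. Count = 1.
Day n: the number of surreal numbers born by day n is 2^(n+1) - 1.
By day 0: 2^1 - 1 = 1
By day 0: 1 surreal numbers.

1


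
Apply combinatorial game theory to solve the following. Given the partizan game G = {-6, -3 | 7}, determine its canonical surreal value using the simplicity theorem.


Left options: {-6, -3}, max = -3
Right options: {7}, min = 7
All options are numbers and max(Left) < min(Right), so by the simplicity theorem the value is the simplest (earliest-born) number strictly between -3 and 7.
Integers -2 through 6 all lie strictly between -3 and 7.
Among integers, the simplest (lowest birthday = smallest |n|; 0 is born on day 0, +-n on day n) is 0.
No non-integer in the interval can be simpler: if x is a non-integer in the interval, then floor(x) or ceil(x) also lies in the interval (the interval contains an integer), and both are proper prefixes of x's sign expansion, i.e. born earlier. So the game value is 0.
Game value = 0

0


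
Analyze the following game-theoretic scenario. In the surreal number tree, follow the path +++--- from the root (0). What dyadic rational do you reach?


Sign expansion: +++---
Rule: track bounds (lo, hi), initially (-inf, +inf). On '+', the current value becomes lo and we move to the simplest number in (value, hi): value + 1 if hi = +inf, otherwise the midpoint (value + hi)/2. On '-', the current value becomes hi and we move to value - 1 if lo = -inf, otherwise the midpoint (lo + value)/2.
Start at 0.
Step 1: sign = +, move right. Bounds: (0, +inf). Value = 1
Step 2: sign = +, move right. Bounds: (1, +inf). Value = 2
Step 3: sign = +, move right. Bounds: (2, +inf). Value = 3
Step 4: sign = -, move left. Bounds: (2, 3). Value = 5/2
Step 5: sign = -, move left. Bounds: (2, 5/2). Value = 9/4
Step 6: sign = -, move left. Bounds: (2, 9/4). Value = 17/8
The surreal number with sign expansion +++--- is 17/8.

17/8


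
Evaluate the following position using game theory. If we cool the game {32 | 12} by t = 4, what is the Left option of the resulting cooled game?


Original game: {32 | 12} (a switch {a | b} with a > b).
Cooling by t (for t below the temperature (a - b)/2 = 10) taxes each move by t: {a | b} cooled by t is {a - t | b + t}.
Cooling amount: t = 4
Cooled Left option: 32 - 4 = 28
Cooled Right option: 12 + 4 = 16
Cooled game: {28 | 16}
Left option = 28

28


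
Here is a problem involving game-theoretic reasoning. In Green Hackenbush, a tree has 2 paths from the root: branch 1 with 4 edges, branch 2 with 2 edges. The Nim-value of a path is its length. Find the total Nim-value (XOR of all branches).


The tree has 2 branches from the ground vertex.
In Green Hackenbush, the Nim-value of a simple path of length k is k.
Branch 1: length 4, Nim-value = 4
Branch 2: length 2, Nim-value = 2
Total Nim-value = XOR of all branch values:
0 XOR 4 = 4
4 XOR 2 = 6
Nim-value of the tree = 6

6


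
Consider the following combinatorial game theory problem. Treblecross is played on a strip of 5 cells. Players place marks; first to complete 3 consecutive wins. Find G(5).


Treblecross: place X on empty cells; 3-in-a-row wins.
Playing within two cells of an existing X lets the opponent win at once, so sensible play treats the cells i-2..i+2 around each X as dead. The player left with no safe cell loses, so this is a normal-play take-away game on strips of safe cells.
Placing X at cell i (0-indexed) of a strip of k safe cells leaves independent strips of sizes max(0, i-2) and max(0, k-i-3). Hence G(k) = mex{ G(max(0,i-2)) XOR G(max(0,k-i-3)) : 0 <= i < k }, with G(0) = 0.
G(1): splits (0,0):0^0=0 -> mex({0}) = 1
G(2): splits (0,0):0^0=0 -> mex({0}) = 1
G(3): splits (0,0):0^0=0 -> mex({0}) = 1
G(4): splits (0,1):0^1=1 (0,0):0^0=0 -> mex({0, 1}) = 2
G(5): splits (0,2):0^1=1 (0,1):0^1=1 (0,0):0^0=0 -> mex({0, 1}) = 2
Therefore G(5) = 2.

2


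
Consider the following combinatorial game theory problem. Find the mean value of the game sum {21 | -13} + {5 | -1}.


G1 = {21 | -13}, G2 = {5 | -1}
Each is a switch {a | b} with numbers a > b; its mean value is (a + b)/2, and mean value is additive over game sums: m(G1 + G2) = m(G1) + m(G2).
Mean of G1 = (21 + (-13))/2 = 8/2 = 4
Mean of G2 = (5 + (-1))/2 = 4/2 = 2
Mean of G1 + G2 = 4 + 2 = 6

6


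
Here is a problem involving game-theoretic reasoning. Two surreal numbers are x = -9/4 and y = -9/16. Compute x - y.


x = -9/4, y = -9/16
Converting to common denominator: 16
x = -36/16, y = -9/16
x - y = -9/4 - -9/16 = -27/16

-27/16


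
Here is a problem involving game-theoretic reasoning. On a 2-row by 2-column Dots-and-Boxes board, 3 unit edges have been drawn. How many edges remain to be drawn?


Grid: 2 x 2 boxes, i.e. 3 rows and 3 columns of dots.
Horizontal edges: (rows + 1) * cols = 3 * 2 = 6
Vertical edges: rows * (cols + 1) = 2 * 3 = 6
Total edges: 6 + 6 = 12
Edges drawn: 3
Remaining: 12 - 3 = 9

9


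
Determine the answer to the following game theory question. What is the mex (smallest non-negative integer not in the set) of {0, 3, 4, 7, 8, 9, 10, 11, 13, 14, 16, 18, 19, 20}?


Set = {0, 3, 4, 7, 8, 9, 10, 11, 13, 14, 16, 18, 19, 20}
0 is in the set.
1 is NOT in the set. This is the mex.
mex = 1

1


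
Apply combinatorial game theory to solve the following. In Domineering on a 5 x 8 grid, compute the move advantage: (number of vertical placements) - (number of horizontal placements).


Board is 5 x 8 (rows x cols).
Left (vertical) placements: (rows-1) * cols = 4 * 8 = 32
Right (horizontal) placements: rows * (cols-1) = 5 * 7 = 35
Advantage = Left - Right = 32 - 35 = -3

-3


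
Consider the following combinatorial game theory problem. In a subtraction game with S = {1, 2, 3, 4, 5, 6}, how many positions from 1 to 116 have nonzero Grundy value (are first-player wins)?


Subtraction set S = {1, 2, 3, 4, 5, 6}, so G(n) = n mod 7.
G(n) = 0 when n is a multiple of 7.
Multiples of 7 in [1, 116]: 16
N-positions (nonzero Grundy) = 116 - 16 = 100

100


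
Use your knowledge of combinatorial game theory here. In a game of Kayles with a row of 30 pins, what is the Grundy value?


Kayles: a move removes 1 or 2 adjacent pins from a contiguous row.
Removing pins from a row of k leaves two independent rows (a, b) with a + b = k - 1 (one pin) or a + b = k - 2 (two pins); an end removal gives a = 0.
By Sprague-Grundy, G(k) = mex{ G(a) XOR G(b) } over all these splits. G(0) = 0.
G(1): splits (0,0):0^0=0 -> mex({0}) = 1
G(2): splits (0,1):0^1=1 (0,0):0^0=0 -> mex({0, 1}) = 2
G(3): splits (0,2):0^2=2 (1,1):1^1=0 (0,1):0^1=1 -> mex({0, 1, 2}) = 3
G(4): splits (0,3):0^3=3 (1,2):1^2=3 (0,2):0^2=2 (1,1):1^1=0 -> mex({0, 2, 3}) = 1
G(5): splits (0,4):0^1=1 (1,3):1^3=2 (2,2):2^2=0 (0,3):0^3=3 (1,2):1^2=3 -> mex({0, 1, 2, 3}) = 4
G(6) = mex({0, 1, 2, 4}) = 3
G(7) = mex({0, 1, 3, 4, 5}) = 2
G(8) = mex({0, 2, 3, 5, 6}) = 1
G(9) = mex({0, 1, 2, 3, 6, 7}) = 4
G(10) = mex({0, 1, 3, 4, 5, 7}) = 2
G(11) = mex({0, 1, 2, 3, 4, 5}) = 6
G(12) = mex({0, 1, 2, 3, 5, 6, 7}) = 4
G(13) = mex({0, 2, 3, 4, 6, 7}) = 1
G(14) = mex({0, 1, 4, 5, 6, 7}) = 2
G(15) = mex({0, 1, 2, 3, 4, 5, 6}) = 7
G(16) = mex({0, 2, 3, 5, 6, 7}) = 1
G(17) = mex({0, 1, 2, 3, 5, 6, 7}) = 4
G(18) = mex({0, 1, 2, 4, 5, 6}) = 3
G(19) = mex({0, 1, 3, 4, 5, 7}) = 2
G(20) = mex({0, 2, 3, 4, 5, 6, 7}) = 1
G(21) = mex({0, 1, 2, 3, 5, 6, 7}) = 4
G(22) = mex({0, 1, 2, 3, 4, 5, 7}) = 6
G(23) = mex({0, 1, 2, 3, 4, 5, 6}) = 7
G(24) = mex({0, 1, 2, 3, 5, 6, 7}) = 4
G(25) = mex({0, 2, 3, 4, 6, 7}) = 1
G(26) = mex({0, 1, 3, 4, 5, 6, 7}) = 2
G(27) = mex({0, 1, 2, 3, 4, 5, 6, 7}) = 8
G(28) = mex({0, 1, 2, 3, 4, 6, 7, 8}) = 5
G(29) = mex({0, 1, 2, 3, 5, 6, 7, 8, 9}) = 4
G(30) = mex({0, 1, 2, 3, 4, 5, 6, 9, 10}) = 7
Therefore G(30) = 7.

7
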